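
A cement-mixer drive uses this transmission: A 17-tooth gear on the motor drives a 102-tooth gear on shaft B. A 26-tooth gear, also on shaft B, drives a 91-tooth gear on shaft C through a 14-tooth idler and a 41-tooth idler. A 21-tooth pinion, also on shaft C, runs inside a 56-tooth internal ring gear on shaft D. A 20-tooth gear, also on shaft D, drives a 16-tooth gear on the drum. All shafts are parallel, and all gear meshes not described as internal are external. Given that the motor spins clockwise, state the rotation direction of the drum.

anticlockwise

the motor → shaft B: external mesh, 1 reversal → CCW.
shaft B → shaft C: driver → idler → idler → driven is 3 external meshes, 3 reversals → CW.
shaft C → shaft D: internal mesh, same direction → CW.
shaft D → the drum: external mesh, 1 reversal → CCW.
5 reversals in total — an odd number — so the drum turns opposite to the motor.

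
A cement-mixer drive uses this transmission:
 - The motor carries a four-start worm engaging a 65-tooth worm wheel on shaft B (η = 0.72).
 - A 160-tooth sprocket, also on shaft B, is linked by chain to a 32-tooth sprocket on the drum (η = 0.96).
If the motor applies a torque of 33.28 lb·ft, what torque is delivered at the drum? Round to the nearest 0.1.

74.8 lb·ft

Worm: ratio = 65/4 = 16.25; torque at shaft B = 33.28 × 16.25 × 0.72 = 389.38 lb·ft.
Chain: ratio = 32/160 = 0.2; torque at the drum = 389.38 × 0.2 × 0.96 = 74.76 lb·ft.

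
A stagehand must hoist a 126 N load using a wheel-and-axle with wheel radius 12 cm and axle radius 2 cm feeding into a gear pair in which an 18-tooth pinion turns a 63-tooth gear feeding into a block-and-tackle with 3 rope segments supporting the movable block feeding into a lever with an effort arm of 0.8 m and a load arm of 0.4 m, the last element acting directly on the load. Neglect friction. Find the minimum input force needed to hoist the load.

1 N

Wheel-and-axle MA = R/r = 12/2 = 6.
Gear pair MA = 63/18 = 3.5.
Block-and-tackle MA = number of supporting rope parts = 3.
Lever MA = effort arm / load arm = 0.8/0.4 = 2.
Combined ideal MA = 6 × 3.5 × 3 × 2 = 126.
Effort = load / MA = 126 / 126 = 1 N.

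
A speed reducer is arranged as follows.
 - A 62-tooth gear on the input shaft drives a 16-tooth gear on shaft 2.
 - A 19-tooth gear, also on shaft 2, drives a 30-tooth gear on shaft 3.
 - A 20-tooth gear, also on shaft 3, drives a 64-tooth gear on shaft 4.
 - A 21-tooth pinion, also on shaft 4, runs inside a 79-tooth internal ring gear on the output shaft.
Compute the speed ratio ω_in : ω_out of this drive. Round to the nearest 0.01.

Each stage contributes driven/driver: gear mesh 16/62 = 0.25806, gear mesh 30/19 = 1.5789, gear mesh 64/20 = 3.2, internal gear 79/21 = 3.7619.
Overall: 0.25806 × 1.5789 × 3.2 × 3.7619 = 4.9052.

4.91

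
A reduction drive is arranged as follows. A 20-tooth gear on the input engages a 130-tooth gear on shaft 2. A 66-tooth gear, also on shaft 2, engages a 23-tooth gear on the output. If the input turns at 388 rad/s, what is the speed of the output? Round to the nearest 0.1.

171.3 rad/s

the input → shaft 2 (gear mesh, 130/20): 388 ÷ 6.5 = 59.692 rad/s
shaft 2 → the output (gear mesh, 23/66): 59.692 ÷ 0.34848 = 171.29 rad/s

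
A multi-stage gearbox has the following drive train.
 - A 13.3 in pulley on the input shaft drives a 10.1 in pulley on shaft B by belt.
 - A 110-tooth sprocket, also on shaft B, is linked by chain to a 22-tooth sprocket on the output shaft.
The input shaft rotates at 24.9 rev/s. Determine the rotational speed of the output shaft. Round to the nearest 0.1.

163.9 rev/s

the input shaft → shaft B (belt, 10.1/13.3): 24.9 ÷ 0.7594 = 32.789 rev/s
shaft B → the output shaft (chain, 22/110): 32.789 ÷ 0.2 = 163.95 rev/s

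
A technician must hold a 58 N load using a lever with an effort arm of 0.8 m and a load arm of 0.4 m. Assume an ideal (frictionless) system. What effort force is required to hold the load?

29 N

Lever MA = effort arm / load arm = 0.8/0.4 = 2.
Effort = load / MA = 58 / 2 = 29 N.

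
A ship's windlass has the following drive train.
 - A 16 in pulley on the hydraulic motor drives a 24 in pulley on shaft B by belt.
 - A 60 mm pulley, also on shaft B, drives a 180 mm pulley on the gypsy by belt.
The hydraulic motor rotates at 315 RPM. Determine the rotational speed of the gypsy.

70 RPM

belt 24/16 = 1.5 → 315/1.5 = 210 RPM
belt 180/60 = 3 → 210/3 = 70 RPM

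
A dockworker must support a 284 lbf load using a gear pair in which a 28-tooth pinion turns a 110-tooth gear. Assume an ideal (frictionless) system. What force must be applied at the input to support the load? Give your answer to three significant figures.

72.3 lbf

Gear pair MA = 110/28 = 3.9286.
Effort = load / MA = 284 / 3.9286 = 72.291 lbf.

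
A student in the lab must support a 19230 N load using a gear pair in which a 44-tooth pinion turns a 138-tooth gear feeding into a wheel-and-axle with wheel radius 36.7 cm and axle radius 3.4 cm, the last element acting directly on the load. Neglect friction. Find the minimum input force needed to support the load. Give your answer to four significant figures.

Gear pair MA = 138/44 = 3.1364.
Wheel-and-axle MA = R/r = 36.7/3.4 = 10.794.
Combined ideal MA = 3.1364 × 10.794 = 33.854.
Effort = load / MA = 19230 / 33.854 = 568.02 N.

568.0 N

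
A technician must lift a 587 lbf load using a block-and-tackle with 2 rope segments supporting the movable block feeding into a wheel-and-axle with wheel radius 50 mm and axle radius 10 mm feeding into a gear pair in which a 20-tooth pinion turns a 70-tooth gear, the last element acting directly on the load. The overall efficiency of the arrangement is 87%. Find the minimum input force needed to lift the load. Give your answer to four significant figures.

19.28 lbf

Block-and-tackle MA = number of supporting rope parts = 2.
Wheel-and-axle MA = R/r = 50/10 = 5.
Gear pair MA = 70/20 = 3.5.
Combined ideal MA = 2 × 5 × 3.5 = 35.
Actual MA = 35 × 0.87 = 30.45.
Effort = load / actual MA = 587 / 30.45 = 19.278 lbf.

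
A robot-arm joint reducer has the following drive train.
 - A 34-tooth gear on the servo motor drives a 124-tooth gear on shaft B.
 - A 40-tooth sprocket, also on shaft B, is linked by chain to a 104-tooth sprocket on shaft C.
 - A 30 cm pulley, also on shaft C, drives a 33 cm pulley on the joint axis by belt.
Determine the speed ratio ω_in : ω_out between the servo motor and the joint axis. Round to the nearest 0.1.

10.4

Each stage contributes driven/driver: gear mesh 124/34 = 3.6471, chain 104/40 = 2.6, belt 33/30 = 1.1.
Overall: 3.6471 × 2.6 × 1.1 = 10.431.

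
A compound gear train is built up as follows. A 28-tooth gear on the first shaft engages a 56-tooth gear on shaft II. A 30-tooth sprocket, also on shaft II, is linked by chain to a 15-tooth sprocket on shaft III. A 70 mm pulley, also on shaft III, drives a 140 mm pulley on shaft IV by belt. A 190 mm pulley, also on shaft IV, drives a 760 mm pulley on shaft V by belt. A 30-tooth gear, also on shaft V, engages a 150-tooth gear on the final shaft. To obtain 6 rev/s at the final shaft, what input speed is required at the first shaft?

Overall ratio R = 2 × 0.5 × 2 × 4 × 5 = 40.
Required input speed = output speed × R = 6 × 40 = 240 rev/s.

240 rev/s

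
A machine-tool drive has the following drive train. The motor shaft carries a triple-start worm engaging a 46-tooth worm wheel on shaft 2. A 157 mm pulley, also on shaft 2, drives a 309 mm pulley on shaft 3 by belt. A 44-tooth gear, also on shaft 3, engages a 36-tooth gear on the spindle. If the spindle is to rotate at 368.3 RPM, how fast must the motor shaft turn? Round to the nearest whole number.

9094 RPM

Overall ratio R = 15.333 × 1.9682 × 0.81818 = 24.691.
Required input speed = output speed × R = 368.3 × 24.691 = 9093.8 RPM.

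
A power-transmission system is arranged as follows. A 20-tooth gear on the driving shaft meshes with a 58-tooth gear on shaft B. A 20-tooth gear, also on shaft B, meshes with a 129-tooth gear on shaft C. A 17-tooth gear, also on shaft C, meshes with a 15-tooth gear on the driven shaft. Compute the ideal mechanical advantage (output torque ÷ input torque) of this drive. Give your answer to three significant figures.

16.5

Each stage contributes driven/driver: gear mesh 58/20 = 2.9, gear mesh 129/20 = 6.45, gear mesh 15/17 = 0.88235.
Overall: 2.9 × 6.45 × 0.88235 = 16.504.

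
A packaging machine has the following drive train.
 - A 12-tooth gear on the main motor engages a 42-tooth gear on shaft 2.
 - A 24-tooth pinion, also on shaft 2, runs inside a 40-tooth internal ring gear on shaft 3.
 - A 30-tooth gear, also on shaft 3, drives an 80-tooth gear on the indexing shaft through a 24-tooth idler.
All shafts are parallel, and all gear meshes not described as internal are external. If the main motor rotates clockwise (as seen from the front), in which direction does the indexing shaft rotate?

the main motor → shaft 2: external mesh, 1 reversal → CCW.
shaft 2 → shaft 3: internal mesh, same direction → CCW.
shaft 3 → the indexing shaft: driver → idler → driven is 2 external meshes, 2 reversals → CCW.
3 reversals in total — an odd number — so the indexing shaft turns opposite to the main motor.

counterclockwise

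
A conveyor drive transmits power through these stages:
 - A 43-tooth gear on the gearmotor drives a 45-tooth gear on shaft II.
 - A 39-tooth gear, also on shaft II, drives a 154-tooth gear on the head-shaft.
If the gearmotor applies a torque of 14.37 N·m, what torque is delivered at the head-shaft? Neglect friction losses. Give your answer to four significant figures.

gear mesh 45/43 = 1.0465 → τ = 14.37·1.0465 = 15.038 N·m
gear mesh 154/39 = 3.9487 → τ = 15.038·3.9487 = 59.382 N·m

59.38 N·m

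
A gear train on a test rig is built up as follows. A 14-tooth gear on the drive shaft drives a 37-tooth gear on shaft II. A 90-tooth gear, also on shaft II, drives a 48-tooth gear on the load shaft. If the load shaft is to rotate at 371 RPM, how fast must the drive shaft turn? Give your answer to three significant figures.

Overall ratio R = 2.6429 × 0.53333 = 1.4095.
Required input speed = output speed × R = 371 × 1.4095 = 522.93 RPM.

523 RPM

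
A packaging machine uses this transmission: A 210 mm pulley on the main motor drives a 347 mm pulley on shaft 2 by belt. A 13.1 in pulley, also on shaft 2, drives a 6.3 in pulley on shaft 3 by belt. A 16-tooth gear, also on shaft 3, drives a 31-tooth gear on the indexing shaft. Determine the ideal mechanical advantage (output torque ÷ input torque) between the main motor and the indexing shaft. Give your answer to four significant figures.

Each stage contributes driven/driver: belt 347/210 = 1.6524, belt 6.3/13.1 = 0.48092, gear mesh 31/16 = 1.9375.
Overall: 1.6524 × 0.48092 × 1.9375 = 1.5396.

1.540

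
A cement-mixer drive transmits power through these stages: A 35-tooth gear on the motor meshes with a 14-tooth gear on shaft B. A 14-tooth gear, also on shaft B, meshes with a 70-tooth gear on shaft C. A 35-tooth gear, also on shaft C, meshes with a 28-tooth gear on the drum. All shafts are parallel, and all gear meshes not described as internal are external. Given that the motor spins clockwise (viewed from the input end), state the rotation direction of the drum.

the motor → shaft B: external mesh, 1 reversal → CCW.
shaft B → shaft C: external mesh, 1 reversal → CW.
shaft C → the drum: external mesh, 1 reversal → CCW.
3 reversals in total — an odd number — so the drum turns opposite to the motor.

anticlockwise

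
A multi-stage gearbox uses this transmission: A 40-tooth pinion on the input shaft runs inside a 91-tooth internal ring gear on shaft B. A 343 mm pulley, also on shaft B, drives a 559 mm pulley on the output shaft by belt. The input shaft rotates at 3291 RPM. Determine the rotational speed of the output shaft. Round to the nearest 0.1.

the input shaft → shaft B (internal gear, 91/40): 3291 ÷ 2.275 = 1446.6 RPM
shaft B → the output shaft (belt, 559/343): 1446.6 ÷ 1.6297 = 887.62 RPM

887.6 RPM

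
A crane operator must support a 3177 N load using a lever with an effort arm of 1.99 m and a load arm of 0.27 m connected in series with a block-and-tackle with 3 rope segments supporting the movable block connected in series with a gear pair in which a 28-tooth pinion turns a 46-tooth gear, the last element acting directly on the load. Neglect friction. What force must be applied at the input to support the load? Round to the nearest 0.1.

Lever MA = effort arm / load arm = 1.99/0.27 = 7.3704.
Block-and-tackle MA = number of supporting rope parts = 3.
Gear pair MA = 46/28 = 1.6429.
Combined ideal MA = 7.3704 × 3 × 1.6429 = 36.325.
Effort = load / MA = 3177 / 36.325 = 87.459 N.

87.5 N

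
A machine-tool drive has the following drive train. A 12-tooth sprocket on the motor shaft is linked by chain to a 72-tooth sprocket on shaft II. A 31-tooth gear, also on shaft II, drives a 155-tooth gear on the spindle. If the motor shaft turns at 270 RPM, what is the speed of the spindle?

chain 72/12 = 6 → 270/6 = 45 RPM
gear mesh 155/31 = 5 → 45/5 = 9 RPM

9 RPM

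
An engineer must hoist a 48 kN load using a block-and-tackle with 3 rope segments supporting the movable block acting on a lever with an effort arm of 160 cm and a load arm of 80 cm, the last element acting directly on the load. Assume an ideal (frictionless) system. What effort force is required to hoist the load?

Block-and-tackle MA = number of supporting rope parts = 3.
Lever MA = effort arm / load arm = 160/80 = 2.
Combined ideal MA = 3 × 2 = 6.
Effort = load / MA = 48 / 6 = 8 kN.

8 kN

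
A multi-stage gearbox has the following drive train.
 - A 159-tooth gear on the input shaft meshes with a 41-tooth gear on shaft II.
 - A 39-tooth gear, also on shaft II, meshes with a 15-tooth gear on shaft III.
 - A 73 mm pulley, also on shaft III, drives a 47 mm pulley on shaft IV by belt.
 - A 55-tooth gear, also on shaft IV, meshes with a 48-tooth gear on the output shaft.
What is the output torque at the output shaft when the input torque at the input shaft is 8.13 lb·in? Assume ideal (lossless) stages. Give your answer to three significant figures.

0.453 lb·in

Gear mesh: ratio = 41/159 = 0.25786; torque at shaft II = 8.13 × 0.25786 = 2.0964 lb·in.
Gear mesh: ratio = 15/39 = 0.38462; torque at shaft III = 2.0964 × 0.38462 = 0.80631 lb·in.
Belt: ratio = 47/73 = 0.64384; torque at shaft IV = 0.80631 × 0.64384 = 0.51913 lb·in.
Gear mesh: ratio = 48/55 = 0.87273; torque at the output shaft = 0.51913 × 0.87273 = 0.45306 lb·in.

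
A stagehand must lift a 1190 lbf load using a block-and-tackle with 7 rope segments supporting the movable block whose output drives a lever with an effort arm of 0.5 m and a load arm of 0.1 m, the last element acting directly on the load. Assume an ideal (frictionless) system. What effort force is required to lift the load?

Block-and-tackle MA = number of supporting rope parts = 7.
Lever MA = effort arm / load arm = 0.5/0.1 = 5.
Combined ideal MA = 7 × 5 = 35.
Effort = load / MA = 1190 / 35 = 34 lbf.

34 lbf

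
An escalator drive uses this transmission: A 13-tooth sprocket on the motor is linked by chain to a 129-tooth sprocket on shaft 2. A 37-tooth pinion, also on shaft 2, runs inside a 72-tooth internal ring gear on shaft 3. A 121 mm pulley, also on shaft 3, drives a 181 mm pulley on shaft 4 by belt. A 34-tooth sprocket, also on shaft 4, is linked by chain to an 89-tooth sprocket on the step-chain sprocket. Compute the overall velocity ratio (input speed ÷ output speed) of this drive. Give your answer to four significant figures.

75.61

Each stage contributes driven/driver: chain 129/13 = 9.9231, internal gear 72/37 = 1.9459, belt 181/121 = 1.4959, chain 89/34 = 2.6176.
Overall: 9.9231 × 1.9459 × 1.4959 × 2.6176 = 75.61.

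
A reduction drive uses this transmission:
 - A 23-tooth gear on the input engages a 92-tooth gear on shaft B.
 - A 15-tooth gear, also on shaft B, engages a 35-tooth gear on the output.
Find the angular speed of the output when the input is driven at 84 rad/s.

9 rad/s

Gear mesh: ratio = 92/23 = 4, so shaft B turns at 84 / 4 = 21 rad/s.
Gear mesh: ratio = 35/15 = 2.3333, so the output turns at 21 / 2.3333 = 9 rad/s.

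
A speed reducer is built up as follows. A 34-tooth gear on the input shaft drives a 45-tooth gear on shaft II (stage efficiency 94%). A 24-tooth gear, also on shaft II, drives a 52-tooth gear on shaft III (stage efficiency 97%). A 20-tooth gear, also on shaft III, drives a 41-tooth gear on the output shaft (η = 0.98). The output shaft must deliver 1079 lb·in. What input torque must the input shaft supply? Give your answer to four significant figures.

205.4 lb·in

Overall ratio R = 1.3235 × 2.1667 × 2.05 = 5.8787; overall efficiency η = 0.94 × 0.97 × 0.98 = 0.8936.
Input torque = output torque / (R × η) = 1079 / (5.8787 × 0.8936) = 205.41 lb·in.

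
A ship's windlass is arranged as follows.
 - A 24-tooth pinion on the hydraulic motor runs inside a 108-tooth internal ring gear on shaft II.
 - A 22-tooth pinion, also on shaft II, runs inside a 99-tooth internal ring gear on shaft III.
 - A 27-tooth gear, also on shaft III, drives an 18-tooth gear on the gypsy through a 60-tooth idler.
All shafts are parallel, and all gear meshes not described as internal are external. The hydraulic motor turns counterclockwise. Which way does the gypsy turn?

counterclockwise

the hydraulic motor → shaft II: internal mesh, same direction → CCW.
shaft II → shaft III: internal mesh, same direction → CCW.
shaft III → the gypsy: driver → idler → driven is 2 external meshes, 2 reversals → CCW.
2 reversals in total — an even number — so the gypsy turns the same way as the hydraulic motor.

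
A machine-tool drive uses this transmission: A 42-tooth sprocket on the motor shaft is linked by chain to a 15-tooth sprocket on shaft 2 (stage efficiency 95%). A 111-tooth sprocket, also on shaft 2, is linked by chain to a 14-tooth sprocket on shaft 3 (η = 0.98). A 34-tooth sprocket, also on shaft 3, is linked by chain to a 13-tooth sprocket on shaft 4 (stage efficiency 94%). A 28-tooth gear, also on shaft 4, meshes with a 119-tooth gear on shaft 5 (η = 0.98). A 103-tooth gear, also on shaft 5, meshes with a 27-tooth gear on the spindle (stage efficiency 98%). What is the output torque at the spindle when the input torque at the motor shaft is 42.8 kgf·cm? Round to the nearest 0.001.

0.690 kgf·cm

Chain: ratio = 15/42 = 0.35714; torque at shaft 2 = 42.8 × 0.35714 × 0.95 = 14.521 kgf·cm.
Chain: ratio = 14/111 = 0.12613; torque at shaft 3 = 14.521 × 0.12613 × 0.98 = 1.7949 kgf·cm.
Chain: ratio = 13/34 = 0.38235; torque at shaft 4 = 1.7949 × 0.38235 × 0.94 = 0.64511 kgf·cm.
Gear mesh: ratio = 119/28 = 4.25; torque at shaft 5 = 0.64511 × 4.25 × 0.98 = 2.6869 kgf·cm.
Gear mesh: ratio = 27/103 = 0.26214; torque at the spindle = 2.6869 × 0.26214 × 0.98 = 0.69024 kgf·cm.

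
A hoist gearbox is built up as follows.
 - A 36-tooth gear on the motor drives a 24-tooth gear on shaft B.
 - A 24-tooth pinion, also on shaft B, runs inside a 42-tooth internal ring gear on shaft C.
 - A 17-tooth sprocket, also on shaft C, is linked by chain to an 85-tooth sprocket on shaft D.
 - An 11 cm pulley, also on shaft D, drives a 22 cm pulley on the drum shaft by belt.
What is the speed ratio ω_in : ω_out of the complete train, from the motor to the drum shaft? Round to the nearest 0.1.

Each stage contributes driven/driver: gear mesh 24/36 = 0.66667, internal gear 42/24 = 1.75, chain 85/17 = 5, belt 22/11 = 2.
Overall: 0.66667 × 1.75 × 5 × 2 = 11.667.

11.7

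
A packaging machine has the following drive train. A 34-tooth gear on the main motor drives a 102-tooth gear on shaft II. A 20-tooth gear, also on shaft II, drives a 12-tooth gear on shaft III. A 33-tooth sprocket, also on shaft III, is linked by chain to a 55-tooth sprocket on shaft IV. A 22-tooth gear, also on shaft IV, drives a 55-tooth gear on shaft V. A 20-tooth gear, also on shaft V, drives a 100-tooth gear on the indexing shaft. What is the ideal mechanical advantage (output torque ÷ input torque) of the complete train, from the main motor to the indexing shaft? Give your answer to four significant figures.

Each stage contributes driven/driver: gear mesh 102/34 = 3, gear mesh 12/20 = 0.6, chain 55/33 = 1.6667, gear mesh 55/22 = 2.5, gear mesh 100/20 = 5.
Overall: 3 × 0.6 × 1.6667 × 2.5 × 5 = 37.5.

37.50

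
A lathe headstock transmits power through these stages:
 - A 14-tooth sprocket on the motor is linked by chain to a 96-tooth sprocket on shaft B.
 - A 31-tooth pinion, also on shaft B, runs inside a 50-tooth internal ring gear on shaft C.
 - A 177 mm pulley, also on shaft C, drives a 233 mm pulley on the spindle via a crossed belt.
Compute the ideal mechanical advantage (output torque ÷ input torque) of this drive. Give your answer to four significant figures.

Each stage contributes driven/driver: chain 96/14 = 6.8571, internal gear 50/31 = 1.6129, belt 233/177 = 1.3164.
Overall: 6.8571 × 1.6129 × 1.3164 = 14.559.

14.56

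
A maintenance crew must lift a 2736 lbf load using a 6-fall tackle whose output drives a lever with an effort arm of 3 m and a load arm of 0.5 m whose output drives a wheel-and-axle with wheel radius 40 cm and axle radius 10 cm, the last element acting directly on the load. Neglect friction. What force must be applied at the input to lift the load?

19 lbf

Block-and-tackle MA = number of supporting rope parts = 6.
Lever MA = effort arm / load arm = 3/0.5 = 6.
Wheel-and-axle MA = R/r = 40/10 = 4.
Combined ideal MA = 6 × 6 × 4 = 144.
Effort = load / MA = 2736 / 144 = 19 lbf.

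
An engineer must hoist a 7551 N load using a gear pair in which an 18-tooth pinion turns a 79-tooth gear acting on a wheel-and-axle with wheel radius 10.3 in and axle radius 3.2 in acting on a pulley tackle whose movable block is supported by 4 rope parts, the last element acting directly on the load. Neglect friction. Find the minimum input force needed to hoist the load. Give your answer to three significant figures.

Gear pair MA = 79/18 = 4.3889.
Wheel-and-axle MA = R/r = 10.3/3.2 = 3.2188.
Block-and-tackle MA = number of supporting rope parts = 4.
Combined ideal MA = 4.3889 × 3.2188 × 4 = 56.507.
Effort = load / MA = 7551 / 56.507 = 133.63 N.

134 N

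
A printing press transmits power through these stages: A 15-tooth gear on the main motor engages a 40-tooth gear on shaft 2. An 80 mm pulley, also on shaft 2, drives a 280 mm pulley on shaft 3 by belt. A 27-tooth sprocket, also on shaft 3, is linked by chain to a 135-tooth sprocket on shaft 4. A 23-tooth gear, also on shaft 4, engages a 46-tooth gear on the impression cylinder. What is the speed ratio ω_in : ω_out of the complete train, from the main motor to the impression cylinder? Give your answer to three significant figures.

93.3

Each stage contributes driven/driver: gear mesh 40/15 = 2.6667, belt 280/80 = 3.5, chain 135/27 = 5, gear mesh 46/23 = 2.
Overall: 2.6667 × 3.5 × 5 × 2 = 93.333.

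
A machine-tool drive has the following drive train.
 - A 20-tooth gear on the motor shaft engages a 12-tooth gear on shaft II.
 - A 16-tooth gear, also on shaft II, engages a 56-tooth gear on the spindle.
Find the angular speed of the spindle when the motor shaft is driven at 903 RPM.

430 RPM

gear mesh 12/20 = 0.6 → 903/0.6 = 1505 RPM
gear mesh 56/16 = 3.5 → 1505/3.5 = 430 RPM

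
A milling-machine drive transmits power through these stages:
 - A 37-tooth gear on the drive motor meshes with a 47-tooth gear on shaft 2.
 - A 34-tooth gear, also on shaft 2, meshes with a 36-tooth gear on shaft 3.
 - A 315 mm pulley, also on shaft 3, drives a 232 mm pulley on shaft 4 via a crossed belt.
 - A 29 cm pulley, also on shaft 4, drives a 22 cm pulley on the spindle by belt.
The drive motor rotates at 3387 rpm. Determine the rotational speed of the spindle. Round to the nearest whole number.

4507 rpm

Gear mesh: ratio = 47/37 = 1.2703, so shaft 2 turns at 3387 / 1.2703 = 2666.4 rpm.
Gear mesh: ratio = 36/34 = 1.0588, so shaft 3 turns at 2666.4 / 1.0588 = 2518.2 rpm.
Belt: ratio = 232/315 = 0.73651, so shaft 4 turns at 2518.2 / 0.73651 = 3419.1 rpm.
Belt: ratio = 22/29 = 0.75862, so the spindle turns at 3419.1 / 0.75862 = 4507.1 rpm.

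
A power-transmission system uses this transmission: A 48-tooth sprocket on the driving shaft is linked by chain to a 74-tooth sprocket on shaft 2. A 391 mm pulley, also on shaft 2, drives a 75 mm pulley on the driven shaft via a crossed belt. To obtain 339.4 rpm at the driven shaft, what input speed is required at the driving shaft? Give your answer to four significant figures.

Overall ratio R = 1.5417 × 0.19182 = 0.29572.
Required input speed = output speed × R = 339.4 × 0.29572 = 100.37 rpm.

100.4 rpm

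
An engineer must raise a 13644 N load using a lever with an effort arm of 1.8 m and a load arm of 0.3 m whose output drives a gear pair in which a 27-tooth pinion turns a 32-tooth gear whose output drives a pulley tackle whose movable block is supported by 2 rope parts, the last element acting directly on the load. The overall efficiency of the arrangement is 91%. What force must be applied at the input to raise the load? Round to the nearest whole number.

Lever MA = effort arm / load arm = 1.8/0.3 = 6.
Gear pair MA = 32/27 = 1.1852.
Block-and-tackle MA = number of supporting rope parts = 2.
Combined ideal MA = 6 × 1.1852 × 2 = 14.222.
Actual MA = 14.222 × 0.91 = 12.942.
Effort = load / actual MA = 13644 / 12.942 = 1054.2 N.

1054 N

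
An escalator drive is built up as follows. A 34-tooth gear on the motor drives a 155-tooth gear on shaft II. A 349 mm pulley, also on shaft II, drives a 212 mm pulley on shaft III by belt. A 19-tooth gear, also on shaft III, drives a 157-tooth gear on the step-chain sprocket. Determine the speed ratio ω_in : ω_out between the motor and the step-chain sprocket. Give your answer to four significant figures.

22.88

Each stage contributes driven/driver: gear mesh 155/34 = 4.5588, belt 212/349 = 0.60745, gear mesh 157/19 = 8.2632.
Overall: 4.5588 × 0.60745 × 8.2632 = 22.883.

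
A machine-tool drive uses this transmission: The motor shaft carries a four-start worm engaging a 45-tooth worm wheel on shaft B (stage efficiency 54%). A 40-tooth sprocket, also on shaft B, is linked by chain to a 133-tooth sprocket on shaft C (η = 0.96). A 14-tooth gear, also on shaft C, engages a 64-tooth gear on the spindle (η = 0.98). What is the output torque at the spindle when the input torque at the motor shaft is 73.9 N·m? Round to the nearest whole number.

6420 N·m

Worm: ratio = 45/4 = 11.25; torque at shaft B = 73.9 × 11.25 × 0.54 = 448.94 N·m.
Chain: ratio = 133/40 = 3.325; torque at shaft C = 448.94 × 3.325 × 0.96 = 1433 N·m.
Gear mesh: ratio = 64/14 = 4.5714; torque at the spindle = 1433 × 4.5714 × 0.98 = 6419.9 N·m.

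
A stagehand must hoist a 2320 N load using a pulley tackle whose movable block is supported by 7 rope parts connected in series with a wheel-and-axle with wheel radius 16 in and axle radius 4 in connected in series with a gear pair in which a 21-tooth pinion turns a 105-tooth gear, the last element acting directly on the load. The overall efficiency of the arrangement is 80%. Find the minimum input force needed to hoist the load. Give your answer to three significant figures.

Block-and-tackle MA = number of supporting rope parts = 7.
Wheel-and-axle MA = R/r = 16/4 = 4.
Gear pair MA = 105/21 = 5.
Combined ideal MA = 7 × 4 × 5 = 140.
Actual MA = 140 × 0.80 = 112.
Effort = load / actual MA = 2320 / 112 = 20.714 N.

20.7 N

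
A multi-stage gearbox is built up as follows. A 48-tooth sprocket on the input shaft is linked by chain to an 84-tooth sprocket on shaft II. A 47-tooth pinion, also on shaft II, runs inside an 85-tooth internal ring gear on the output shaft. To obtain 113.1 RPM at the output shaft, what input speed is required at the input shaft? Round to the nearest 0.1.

357.9 RPM

Overall ratio R = 1.75 × 1.8085 = 3.1649.
Required input speed = output speed × R = 113.1 × 3.1649 = 357.95 RPM.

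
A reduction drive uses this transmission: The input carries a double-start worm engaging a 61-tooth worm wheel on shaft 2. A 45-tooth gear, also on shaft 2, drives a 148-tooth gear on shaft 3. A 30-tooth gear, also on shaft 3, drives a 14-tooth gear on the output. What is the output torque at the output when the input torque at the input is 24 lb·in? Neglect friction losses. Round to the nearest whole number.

After the worm (61/2): 24 × 30.5 = 732 lb·in
After the gear mesh (148/45): 732 × 3.2889 = 2407.5 lb·in
After the gear mesh (14/30): 2407.5 × 0.46667 = 1123.5 lb·in

1123 lb·in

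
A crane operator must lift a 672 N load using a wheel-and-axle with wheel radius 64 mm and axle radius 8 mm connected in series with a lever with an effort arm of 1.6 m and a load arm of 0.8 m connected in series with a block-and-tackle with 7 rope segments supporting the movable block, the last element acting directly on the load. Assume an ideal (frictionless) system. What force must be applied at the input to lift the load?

6 N

Wheel-and-axle MA = R/r = 64/8 = 8.
Lever MA = effort arm / load arm = 1.6/0.8 = 2.
Block-and-tackle MA = number of supporting rope parts = 7.
Combined ideal MA = 8 × 2 × 7 = 112.
Effort = load / MA = 672 / 112 = 6 N.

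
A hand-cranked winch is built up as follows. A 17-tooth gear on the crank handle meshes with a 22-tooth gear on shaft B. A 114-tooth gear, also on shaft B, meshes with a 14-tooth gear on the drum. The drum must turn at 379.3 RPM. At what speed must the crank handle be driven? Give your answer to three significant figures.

Overall ratio R = 1.2941 × 0.12281 = 0.15893.
Required input speed = output speed × R = 379.3 × 0.15893 = 60.281 RPM.

60.3 RPM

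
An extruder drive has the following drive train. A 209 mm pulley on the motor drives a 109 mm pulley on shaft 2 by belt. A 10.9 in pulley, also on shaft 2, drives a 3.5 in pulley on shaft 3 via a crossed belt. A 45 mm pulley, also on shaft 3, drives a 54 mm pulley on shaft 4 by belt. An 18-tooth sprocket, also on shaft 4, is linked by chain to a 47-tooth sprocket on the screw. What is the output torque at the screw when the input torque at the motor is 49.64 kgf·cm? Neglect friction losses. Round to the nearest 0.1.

belt 109/209 = 0.52153 → τ = 49.64·0.52153 = 25.889 kgf·cm
belt 3.5/10.9 = 0.3211 → τ = 25.889·0.3211 = 8.3129 kgf·cm
belt 54/45 = 1.2 → τ = 8.3129·1.2 = 9.9755 kgf·cm
chain 47/18 = 2.6111 → τ = 9.9755·2.6111 = 26.047 kgf·cm

26.0 kgf·cm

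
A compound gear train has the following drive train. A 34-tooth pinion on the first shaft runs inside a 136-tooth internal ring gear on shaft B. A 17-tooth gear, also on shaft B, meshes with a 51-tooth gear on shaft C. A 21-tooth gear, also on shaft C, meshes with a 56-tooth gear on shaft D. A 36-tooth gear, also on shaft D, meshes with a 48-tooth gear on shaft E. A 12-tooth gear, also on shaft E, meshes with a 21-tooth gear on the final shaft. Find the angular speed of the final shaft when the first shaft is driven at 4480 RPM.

internal gear 136/34 = 4 → 4480/4 = 1120 RPM
gear mesh 51/17 = 3 → 1120/3 = 373.33 RPM
gear mesh 56/21 = 2.6667 → 373.33/2.6667 = 140 RPM
gear mesh 48/36 = 1.3333 → 140/1.3333 = 105 RPM
gear mesh 21/12 = 1.75 → 105/1.75 = 60 RPM

60 RPM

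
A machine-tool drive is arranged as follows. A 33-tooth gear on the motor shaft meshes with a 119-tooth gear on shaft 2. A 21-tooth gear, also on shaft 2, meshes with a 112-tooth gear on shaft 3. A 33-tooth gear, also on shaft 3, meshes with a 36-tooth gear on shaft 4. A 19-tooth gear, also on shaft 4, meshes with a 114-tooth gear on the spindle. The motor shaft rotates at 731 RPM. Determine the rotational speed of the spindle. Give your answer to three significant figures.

the motor shaft → shaft 2 (gear mesh, 119/33): 731 ÷ 3.6061 = 202.71 RPM
shaft 2 → shaft 3 (gear mesh, 112/21): 202.71 ÷ 5.3333 = 38.009 RPM
shaft 3 → shaft 4 (gear mesh, 36/33): 38.009 ÷ 1.0909 = 34.842 RPM
shaft 4 → the spindle (gear mesh, 114/19): 34.842 ÷ 6 = 5.8069 RPM

5.81 RPM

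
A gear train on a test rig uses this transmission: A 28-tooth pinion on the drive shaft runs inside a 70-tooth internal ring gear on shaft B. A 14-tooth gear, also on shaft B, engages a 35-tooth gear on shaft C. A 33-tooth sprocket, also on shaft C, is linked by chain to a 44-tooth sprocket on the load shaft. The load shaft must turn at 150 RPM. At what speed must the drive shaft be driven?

1250 RPM

Overall ratio R = 2.5 × 2.5 × 1.3333 = 8.3333.
Required input speed = output speed × R = 150 × 8.3333 = 1250 RPM.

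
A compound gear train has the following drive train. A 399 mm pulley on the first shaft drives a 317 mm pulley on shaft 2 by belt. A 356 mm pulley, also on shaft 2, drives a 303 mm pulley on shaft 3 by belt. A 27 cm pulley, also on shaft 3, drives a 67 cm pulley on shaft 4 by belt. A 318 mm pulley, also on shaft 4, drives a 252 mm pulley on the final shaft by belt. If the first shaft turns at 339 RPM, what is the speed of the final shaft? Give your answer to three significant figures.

Belt: ratio = 317/399 = 0.79449, so shaft 2 turns at 339 / 0.79449 = 426.69 RPM.
Belt: ratio = 303/356 = 0.85112, so shaft 3 turns at 426.69 / 0.85112 = 501.33 RPM.
Belt: ratio = 67/27 = 2.4815, so shaft 4 turns at 501.33 / 2.4815 = 202.03 RPM.
Belt: ratio = 252/318 = 0.79245, so the final shaft turns at 202.03 / 0.79245 = 254.94 RPM.

255 RPM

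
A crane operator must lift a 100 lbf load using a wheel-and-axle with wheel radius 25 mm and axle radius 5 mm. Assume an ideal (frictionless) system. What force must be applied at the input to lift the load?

Wheel-and-axle MA = R/r = 25/5 = 5.
Effort = load / MA = 100 / 5 = 20 lbf.

20 lbf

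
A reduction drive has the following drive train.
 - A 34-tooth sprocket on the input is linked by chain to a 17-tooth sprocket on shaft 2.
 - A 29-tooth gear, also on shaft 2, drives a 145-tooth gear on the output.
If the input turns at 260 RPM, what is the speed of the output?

104 RPM

chain 17/34 = 0.5 → 260/0.5 = 520 RPM
gear mesh 145/29 = 5 → 520/5 = 104 RPM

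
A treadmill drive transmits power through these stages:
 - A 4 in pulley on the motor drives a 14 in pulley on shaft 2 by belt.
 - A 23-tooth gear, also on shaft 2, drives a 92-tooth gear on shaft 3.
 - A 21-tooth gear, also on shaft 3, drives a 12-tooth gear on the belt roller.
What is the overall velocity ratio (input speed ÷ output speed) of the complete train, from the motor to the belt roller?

Each stage contributes driven/driver: belt 14/4 = 3.5, gear mesh 92/23 = 4, gear mesh 12/21 = 0.57143.
Overall: 3.5 × 4 × 0.57143 = 8.

8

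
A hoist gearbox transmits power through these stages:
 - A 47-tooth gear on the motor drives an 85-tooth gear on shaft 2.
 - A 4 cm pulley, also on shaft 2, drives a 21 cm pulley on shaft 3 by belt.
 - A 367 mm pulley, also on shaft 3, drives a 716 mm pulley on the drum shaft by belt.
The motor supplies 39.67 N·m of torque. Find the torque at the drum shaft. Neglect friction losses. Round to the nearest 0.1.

734.8 N·m

Gear mesh: ratio = 85/47 = 1.8085; torque at shaft 2 = 39.67 × 1.8085 = 71.744 N·m.
Belt: ratio = 21/4 = 5.25; torque at shaft 3 = 71.744 × 5.25 = 376.65 N·m.
Belt: ratio = 716/367 = 1.951; torque at the drum shaft = 376.65 × 1.951 = 734.83 N·m.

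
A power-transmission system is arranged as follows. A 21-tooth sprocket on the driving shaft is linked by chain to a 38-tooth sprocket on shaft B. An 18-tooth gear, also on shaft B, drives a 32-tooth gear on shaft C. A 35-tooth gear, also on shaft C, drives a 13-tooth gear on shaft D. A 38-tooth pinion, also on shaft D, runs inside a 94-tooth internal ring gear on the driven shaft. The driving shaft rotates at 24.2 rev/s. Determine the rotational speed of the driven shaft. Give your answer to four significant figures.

the driving shaft → shaft B (chain, 38/21): 24.2 ÷ 1.8095 = 13.374 rev/s
shaft B → shaft C (gear mesh, 32/18): 13.374 ÷ 1.7778 = 7.5227 rev/s
shaft C → shaft D (gear mesh, 13/35): 7.5227 ÷ 0.37143 = 20.253 rev/s
shaft D → the driven shaft (internal gear, 94/38): 20.253 ÷ 2.4737 = 8.1876 rev/s

8.188 rev/s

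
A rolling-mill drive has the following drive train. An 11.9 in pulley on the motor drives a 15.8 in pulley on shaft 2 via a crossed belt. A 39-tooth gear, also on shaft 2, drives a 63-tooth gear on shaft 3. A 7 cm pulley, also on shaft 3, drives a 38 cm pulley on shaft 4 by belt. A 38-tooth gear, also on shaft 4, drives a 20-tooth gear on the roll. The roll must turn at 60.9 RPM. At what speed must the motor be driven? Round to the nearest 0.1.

373.2 RPM

Overall ratio R = 1.3277 × 1.6154 × 5.4286 × 0.52632 = 6.128.
Required input speed = output speed × R = 60.9 × 6.128 = 373.19 RPM.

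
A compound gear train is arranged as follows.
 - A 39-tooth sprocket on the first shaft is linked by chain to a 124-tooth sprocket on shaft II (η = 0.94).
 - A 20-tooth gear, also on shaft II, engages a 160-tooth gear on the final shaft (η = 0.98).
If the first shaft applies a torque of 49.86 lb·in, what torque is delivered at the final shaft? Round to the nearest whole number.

chain 124/39 = 3.1795 → τ = 49.86·3.1795·0.94 = 149.02 lb·in
gear mesh 160/20 = 8 → τ = 149.02·8·0.98 = 1168.3 lb·in

1168 lb·in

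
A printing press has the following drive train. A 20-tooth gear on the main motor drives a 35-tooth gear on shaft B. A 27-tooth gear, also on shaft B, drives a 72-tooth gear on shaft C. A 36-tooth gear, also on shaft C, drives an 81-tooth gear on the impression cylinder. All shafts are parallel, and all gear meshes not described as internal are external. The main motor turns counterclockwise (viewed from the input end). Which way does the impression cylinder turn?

clockwise

the main motor → shaft B: external mesh, 1 reversal → CW.
shaft B → shaft C: external mesh, 1 reversal → CCW.
shaft C → the impression cylinder: external mesh, 1 reversal → CW.
3 reversals in total — an odd number — so the impression cylinder turns opposite to the main motor.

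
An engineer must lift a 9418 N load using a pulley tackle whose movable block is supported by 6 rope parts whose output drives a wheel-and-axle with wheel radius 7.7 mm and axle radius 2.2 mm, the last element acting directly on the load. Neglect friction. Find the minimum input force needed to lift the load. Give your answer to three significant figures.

Block-and-tackle MA = number of supporting rope parts = 6.
Wheel-and-axle MA = R/r = 7.7/2.2 = 3.5.
Combined ideal MA = 6 × 3.5 = 21.
Effort = load / MA = 9418 / 21 = 448.48 N.

448 N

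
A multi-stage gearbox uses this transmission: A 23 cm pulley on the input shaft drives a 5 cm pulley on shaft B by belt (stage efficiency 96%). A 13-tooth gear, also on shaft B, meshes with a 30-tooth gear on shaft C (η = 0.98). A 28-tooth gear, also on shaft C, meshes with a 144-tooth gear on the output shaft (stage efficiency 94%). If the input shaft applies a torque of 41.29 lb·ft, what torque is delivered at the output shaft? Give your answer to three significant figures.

Belt: ratio = 5/23 = 0.21739; torque at shaft B = 41.29 × 0.21739 × 0.96 = 8.617 lb·ft.
Gear mesh: ratio = 30/13 = 2.3077; torque at shaft C = 8.617 × 2.3077 × 0.98 = 19.488 lb·ft.
Gear mesh: ratio = 144/28 = 5.1429; torque at the output shaft = 19.488 × 5.1429 × 0.94 = 94.209 lb·ft.

94.2 lb·ft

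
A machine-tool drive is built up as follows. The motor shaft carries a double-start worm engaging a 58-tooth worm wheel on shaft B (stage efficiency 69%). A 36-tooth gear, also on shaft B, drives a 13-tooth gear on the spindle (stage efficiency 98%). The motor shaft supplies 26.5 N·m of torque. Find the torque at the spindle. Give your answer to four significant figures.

187.7 N·m

worm 58/2 = 29 → τ = 26.5·29·0.69 = 530.26 N·m
gear mesh 13/36 = 0.36111 → τ = 530.26·0.36111·0.98 = 187.65 N·m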